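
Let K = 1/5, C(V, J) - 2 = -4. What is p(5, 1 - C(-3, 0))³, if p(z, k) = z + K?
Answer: 17576/125 ≈ 140.61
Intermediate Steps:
C(V, J) = -2 (C(V, J) = 2 - 4 = -2)
K = ⅕ ≈ 0.20000
p(z, k) = ⅕ + z (p(z, k) = z + ⅕ = ⅕ + z)
p(5, 1 - C(-3, 0))³ = (⅕ + 5)³ = (26/5)³ = 17576/125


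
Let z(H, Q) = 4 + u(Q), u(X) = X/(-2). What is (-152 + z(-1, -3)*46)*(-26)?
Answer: -2626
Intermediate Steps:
u(X) = -X/2 (u(X) = X*(-1/2) = -X/2)
z(H, Q) = 4 - Q/2
(-152 + z(-1, -3)*46)*(-26) = (-152 + (4 - 1/2*(-3))*46)*(-26) = (-152 + (4 + 3/2)*46)*(-26) = (-152 + (11/2)*46)*(-26) = (-152 + 253)*(-26) = 101*(-26) = -2626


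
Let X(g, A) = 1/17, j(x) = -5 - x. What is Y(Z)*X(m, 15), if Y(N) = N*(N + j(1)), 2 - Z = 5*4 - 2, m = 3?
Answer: 352/17 ≈ 20.706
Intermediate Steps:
X(g, A) = 1/17
Z = -16 (Z = 2 - (5*4 - 2) = 2 - (20 - 2) = 2 - 1*18 = 2 - 18 = -16)
Y(N) = N*(-6 + N) (Y(N) = N*(N + (-5 - 1*1)) = N*(N + (-5 - 1)) = N*(N - 6) = N*(-6 + N))
Y(Z)*X(m, 15) = -16*(-6 - 16)*(1/17) = -16*(-22)*(1/17) = 352*(1/17) = 352/17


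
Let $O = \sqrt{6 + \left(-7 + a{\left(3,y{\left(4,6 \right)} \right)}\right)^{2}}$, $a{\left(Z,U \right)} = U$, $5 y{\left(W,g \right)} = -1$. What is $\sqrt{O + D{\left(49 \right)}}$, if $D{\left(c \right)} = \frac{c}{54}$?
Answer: $\frac{\sqrt{7350 + 1620 \sqrt{1446}}}{90} \approx 2.9176$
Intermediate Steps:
$D{\left(c \right)} = \frac{c}{54}$ ($D{\left(c \right)} = c \frac{1}{54} = \frac{c}{54}$)
$y{\left(W,g \right)} = - \frac{1}{5}$ ($y{\left(W,g \right)} = \frac{1}{5} \left(-1\right) = - \frac{1}{5}$)
$O = \frac{\sqrt{1446}}{5}$ ($O = \sqrt{6 + \left(-7 - \frac{1}{5}\right)^{2}} = \sqrt{6 + \left(- \frac{36}{5}\right)^{2}} = \sqrt{6 + \frac{1296}{25}} = \sqrt{\frac{1446}{25}} = \frac{\sqrt{1446}}{5} \approx 7.6053$)
$\sqrt{O + D{\left(49 \right)}} = \sqrt{\frac{\sqrt{1446}}{5} + \frac{1}{54} \cdot 49} = \sqrt{\frac{\sqrt{1446}}{5} + \frac{49}{54}} = \sqrt{\frac{49}{54} + \frac{\sqrt{1446}}{5}}$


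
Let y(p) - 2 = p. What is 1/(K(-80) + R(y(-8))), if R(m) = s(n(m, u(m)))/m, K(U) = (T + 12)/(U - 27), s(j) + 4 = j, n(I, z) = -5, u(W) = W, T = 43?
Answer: 214/211 ≈ 1.0142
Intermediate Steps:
s(j) = -4 + j
y(p) = 2 + p
K(U) = 55/(-27 + U) (K(U) = (43 + 12)/(U - 27) = 55/(-27 + U))
R(m) = -9/m (R(m) = (-4 - 5)/m = -9/m)
1/(K(-80) + R(y(-8))) = 1/(55/(-27 - 80) - 9/(2 - 8)) = 1/(55/(-107) - 9/(-6)) = 1/(55*(-1/107) - 9*(-1/6)) = 1/(-55/107 + 3/2) = 1/(211/214) = 214/211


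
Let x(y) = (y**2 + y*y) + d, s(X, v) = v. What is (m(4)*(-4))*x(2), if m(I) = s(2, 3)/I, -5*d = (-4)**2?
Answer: -72/5 ≈ -14.400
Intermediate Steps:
d = -16/5 (d = -1/5*(-4)**2 = -1/5*16 = -16/5 ≈ -3.2000)
x(y) = -16/5 + 2*y**2 (x(y) = (y**2 + y*y) - 16/5 = (y**2 + y**2) - 16/5 = 2*y**2 - 16/5 = -16/5 + 2*y**2)
m(I) = 3/I
(m(4)*(-4))*x(2) = ((3/4)*(-4))*(-16/5 + 2*2**2) = ((3*(1/4))*(-4))*(-16/5 + 2*4) = ((3/4)*(-4))*(-16/5 + 8) = -3*24/5 = -72/5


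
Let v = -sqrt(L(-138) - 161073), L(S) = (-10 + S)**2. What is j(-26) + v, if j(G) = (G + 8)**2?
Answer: 324 - I*sqrt(139169) ≈ 324.0 - 373.05*I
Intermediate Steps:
j(G) = (8 + G)**2
v = -I*sqrt(139169) (v = -sqrt((-10 - 138)**2 - 161073) = -sqrt((-148)**2 - 161073) = -sqrt(21904 - 161073) = -sqrt(-139169) = -I*sqrt(139169) ≈ -373.05*I)
j(-26) + v = (8 - 26)**2 - I*sqrt(139169) = (-18)**2 - I*sqrt(139169) = 324 - I*sqrt(139169)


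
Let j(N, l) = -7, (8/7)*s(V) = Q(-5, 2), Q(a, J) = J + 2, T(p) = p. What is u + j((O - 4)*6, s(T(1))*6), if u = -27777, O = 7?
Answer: -27784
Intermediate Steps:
Q(a, J) = 2 + J
s(V) = 7/2 (s(V) = 7*(2 + 2)/8 = (7/8)*4 = 7/2)
u + j((O - 4)*6, s(T(1))*6) = -27777 - 7 = -27784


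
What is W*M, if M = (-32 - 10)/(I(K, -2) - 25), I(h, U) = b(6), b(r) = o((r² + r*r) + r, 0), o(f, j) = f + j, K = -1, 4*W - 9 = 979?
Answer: -10374/53 ≈ -195.74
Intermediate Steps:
W = 247 (W = 9/4 + (¼)*979 = 9/4 + 979/4 = 247)
b(r) = r + 2*r² (b(r) = ((r² + r*r) + r) + 0 = ((r² + r²) + r) + 0 = (2*r² + r) + 0 = (r + 2*r²) + 0 = r + 2*r²)
I(h, U) = 78 (I(h, U) = 6*(1 + 2*6) = 6*(1 + 12) = 6*13 = 78)
M = -42/53 (M = (-32 - 10)/(78 - 25) = -42/53 ≈ -0.79245)
W*M = 247*(-42/53) = -10374/53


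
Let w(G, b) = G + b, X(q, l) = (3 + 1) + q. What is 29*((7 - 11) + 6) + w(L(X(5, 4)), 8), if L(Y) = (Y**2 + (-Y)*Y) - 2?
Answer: 64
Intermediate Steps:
X(q, l) = 4 + q
L(Y) = -2 (L(Y) = (Y**2 - Y**2) - 2 = 0 - 2 = -2)
29*((7 - 11) + 6) + w(L(X(5, 4)), 8) = 29*((7 - 11) + 6) + (-2 + 8) = 29*(-4 + 6) + 6 = 29*2 + 6 = 58 + 6 = 64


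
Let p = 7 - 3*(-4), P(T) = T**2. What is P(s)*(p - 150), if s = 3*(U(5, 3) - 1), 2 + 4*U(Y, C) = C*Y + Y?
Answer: -57771/4 ≈ -14443.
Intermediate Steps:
U(Y, C) = -1/2 + Y/4 + C*Y/4 (U(Y, C) = -1/2 + (C*Y + Y)/4 = -1/2 + (Y + C*Y)/4 = -1/2 + (Y/4 + C*Y/4) = -1/2 + Y/4 + C*Y/4)
s = 21/2 (s = 3*((-1/2 + (1/4)*5 + (1/4)*3*5) - 1) = 3*((-1/2 + 5/4 + 15/4) - 1) = 3*(9/2 - 1) = 3*(7/2) = 21/2 ≈ 10.500)
p = 19 (p = 7 + 12 = 19)
P(s)*(p - 150) = (21/2)**2*(19 - 150) = (441/4)*(-131) = -57771/4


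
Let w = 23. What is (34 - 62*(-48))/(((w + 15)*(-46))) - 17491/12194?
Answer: -8409776/2664389 ≈ -3.1564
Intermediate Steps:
(34 - 62*(-48))/(((w + 15)*(-46))) - 17491/12194 = (34 - 62*(-48))/(((23 + 15)*(-46))) - 17491/12194 = (34 + 2976)/((38*(-46))) - 17491*1/12194 = 3010/(-1748) - 17491/12194 = 3010*(-1/1748) - 17491/12194 = -1505/874 - 17491/12194 = -8409776/2664389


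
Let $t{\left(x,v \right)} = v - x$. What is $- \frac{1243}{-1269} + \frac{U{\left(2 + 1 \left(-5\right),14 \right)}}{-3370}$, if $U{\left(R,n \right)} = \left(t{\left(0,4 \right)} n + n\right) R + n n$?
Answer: $\frac{2103338}{2138265} \approx 0.98367$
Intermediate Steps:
$U{\left(R,n \right)} = n^{2} + 5 R n$ ($U{\left(R,n \right)} = \left(\left(4 - 0\right) n + n\right) R + n n = \left(\left(4 + 0\right) n + n\right) R + n^{2} = \left(4 n + n\right) R + n^{2} = 5 n R + n^{2} = 5 R n + n^{2} = n^{2} + 5 R n$)
$- \frac{1243}{-1269} + \frac{U{\left(2 + 1 \left(-5\right),14 \right)}}{-3370} = - \frac{1243}{-1269} + \frac{14 \left(14 + 5 \left(2 + 1 \left(-5\right)\right)\right)}{-3370} = \left(-1243\right) \left(- \frac{1}{1269}\right) + 14 \left(14 + 5 \left(2 - 5\right)\right) \left(- \frac{1}{3370}\right) = \frac{1243}{1269} + 14 \left(14 + 5 \left(-3\right)\right) \left(- \frac{1}{3370}\right) = \frac{1243}{1269} + 14 \left(14 - 15\right) \left(- \frac{1}{3370}\right) = \frac{1243}{1269} + 14 \left(-1\right) \left(- \frac{1}{3370}\right) = \frac{1243}{1269} - - \frac{7}{1685} = \frac{1243}{1269} + \frac{7}{1685} = \frac{2103338}{2138265}$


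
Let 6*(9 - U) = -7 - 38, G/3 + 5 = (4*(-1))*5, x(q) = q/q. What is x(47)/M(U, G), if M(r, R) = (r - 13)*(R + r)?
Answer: -4/819 ≈ -0.0048840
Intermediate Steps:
x(q) = 1
G = -75 (G = -15 + 3*((4*(-1))*5) = -15 + 3*(-4*5) = -15 + 3*(-20) = -15 - 60 = -75)
U = 33/2 (U = 9 - (-7 - 38)/6 = 9 - ⅙*(-45) = 9 + 15/2 = 33/2 ≈ 16.500)
M(r, R) = (-13 + r)*(R + r)
x(47)/M(U, G) = 1/((33/2)² - 13*(-75) - 13*33/2 - 75*33/2) = 1/(1089/4 + 975 - 429/2 - 2475/2) = 1/(-819/4) = 1*(-4/819) = -4/819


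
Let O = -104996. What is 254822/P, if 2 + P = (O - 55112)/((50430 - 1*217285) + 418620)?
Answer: -32077630415/331819 ≈ -96672.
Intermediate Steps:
P = -663638/251765 (P = -2 + (-104996 - 55112)/((50430 - 1*217285) + 418620) = -2 - 160108/((50430 - 217285) + 418620) = -2 - 160108/(-166855 + 418620) = -2 - 160108/251765 = -663638/251765 ≈ -2.6359)
254822/P = 254822/(-663638/251765) = 254822*(-251765/663638) = -32077630415/331819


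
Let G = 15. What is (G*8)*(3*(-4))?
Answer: -1440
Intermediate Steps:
(G*8)*(3*(-4)) = (15*8)*(3*(-4)) = 120*(-12) = -1440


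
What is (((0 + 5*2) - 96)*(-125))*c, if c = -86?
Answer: -924500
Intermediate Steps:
(((0 + 5*2) - 96)*(-125))*c = (((0 + 5*2) - 96)*(-125))*(-86) = (((0 + 10) - 96)*(-125))*(-86) = ((10 - 96)*(-125))*(-86) = -86*(-125)*(-86) = 10750*(-86) = -924500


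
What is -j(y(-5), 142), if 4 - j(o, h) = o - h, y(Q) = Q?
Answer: -151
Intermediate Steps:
j(o, h) = 4 + h - o (j(o, h) = 4 - (o - h) = 4 + (h - o) = 4 + h - o)
-j(y(-5), 142) = -(4 + 142 - 1*(-5)) = -(4 + 142 + 5) = -1*151 = -151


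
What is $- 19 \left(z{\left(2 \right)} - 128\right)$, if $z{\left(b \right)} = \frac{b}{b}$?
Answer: $2413$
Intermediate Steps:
$z{\left(b \right)} = 1$
$- 19 \left(z{\left(2 \right)} - 128\right) = - 19 \left(1 - 128\right) = \left(-19\right) \left(-127\right) = 2413$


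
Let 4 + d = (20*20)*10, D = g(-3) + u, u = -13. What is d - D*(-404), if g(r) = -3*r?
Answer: 2380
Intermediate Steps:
D = -4 (D = -3*(-3) - 13 = 9 - 13 = -4)
d = 3996 (d = -4 + (20*20)*10 = -4 + 400*10 = -4 + 4000 = 3996)
d - D*(-404) = 3996 - (-4)*(-404) = 3996 - 1*1616 = 3996 - 1616 = 2380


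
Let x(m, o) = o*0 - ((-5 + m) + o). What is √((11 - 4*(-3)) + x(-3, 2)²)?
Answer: √59 ≈ 7.6811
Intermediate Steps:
x(m, o) = 5 - m - o (x(m, o) = 0 - (-5 + m + o) = 0 + (5 - m - o) = 5 - m - o)
√((11 - 4*(-3)) + x(-3, 2)²) = √((11 - 4*(-3)) + (5 - 1*(-3) - 1*2)²) = √((11 + 12) + (5 + 3 - 2)²) = √(23 + 6²) = √(23 + 36) = √59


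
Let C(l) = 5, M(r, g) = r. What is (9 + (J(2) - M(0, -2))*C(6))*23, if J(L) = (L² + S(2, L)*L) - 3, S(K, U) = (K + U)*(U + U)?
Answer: 4002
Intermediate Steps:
S(K, U) = 2*U*(K + U) (S(K, U) = (K + U)*(2*U) = 2*U*(K + U))
J(L) = -3 + L² + 2*L²*(2 + L) (J(L) = (L² + (2*L*(2 + L))*L) - 3 = (L² + 2*L²*(2 + L)) - 3 = -3 + L² + 2*L²*(2 + L))
(9 + (J(2) - M(0, -2))*C(6))*23 = (9 + ((-3 + 2*2³ + 5*2²) - 1*0)*5)*23 = (9 + ((-3 + 2*8 + 5*4) + 0)*5)*23 = (9 + ((-3 + 16 + 20) + 0)*5)*23 = (9 + (33 + 0)*5)*23 = (9 + 33*5)*23 = (9 + 165)*23 = 174*23 = 4002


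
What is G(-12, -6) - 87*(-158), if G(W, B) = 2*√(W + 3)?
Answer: 13746 + 6*I ≈ 13746.0 + 6.0*I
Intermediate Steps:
G(W, B) = 2*√(3 + W)
G(-12, -6) - 87*(-158) = 2*√(3 - 12) - 87*(-158) = 2*√(-9) + 13746 = 2*(3*I) + 13746 = 6*I + 13746 = 13746 + 6*I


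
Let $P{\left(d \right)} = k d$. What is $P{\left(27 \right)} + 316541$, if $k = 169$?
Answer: $321104$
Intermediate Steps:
$P{\left(d \right)} = 169 d$
$P{\left(27 \right)} + 316541 = 169 \cdot 27 + 316541 = 4563 + 316541 = 321104$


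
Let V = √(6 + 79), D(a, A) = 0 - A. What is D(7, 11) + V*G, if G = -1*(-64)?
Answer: -11 + 64*√85 ≈ 579.05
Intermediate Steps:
D(a, A) = -A
G = 64
V = √85 ≈ 9.2195
D(7, 11) + V*G = -1*11 + √85*64 = -11 + 64*√85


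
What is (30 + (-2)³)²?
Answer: 484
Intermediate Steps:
(30 + (-2)³)² = (30 - 8)² = 22² = 484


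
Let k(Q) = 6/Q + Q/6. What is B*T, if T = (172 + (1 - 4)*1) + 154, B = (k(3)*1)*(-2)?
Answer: -1615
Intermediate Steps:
k(Q) = 6/Q + Q/6 (k(Q) = 6/Q + Q*(⅙) = 6/Q + Q/6)
B = -5 (B = ((6/3 + (⅙)*3)*1)*(-2) = ((6*(⅓) + ½)*1)*(-2) = ((2 + ½)*1)*(-2) = ((5/2)*1)*(-2) = (5/2)*(-2) = -5)
T = 323 (T = (172 - 3*1) + 154 = (172 - 3) + 154 = 169 + 154 = 323)
B*T = -5*323 = -1615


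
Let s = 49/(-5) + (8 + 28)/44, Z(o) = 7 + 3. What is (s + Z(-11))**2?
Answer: 3136/3025 ≈ 1.0367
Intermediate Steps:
Z(o) = 10
s = -494/55 (s = 49*(-1/5) + 36*(1/44) = -49/5 + 9/11 = -494/55 ≈ -8.9818)
(s + Z(-11))**2 = (-494/55 + 10)**2 = (56/55)**2 = 3136/3025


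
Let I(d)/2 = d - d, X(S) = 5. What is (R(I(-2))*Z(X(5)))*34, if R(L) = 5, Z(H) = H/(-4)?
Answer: -425/2 ≈ -212.50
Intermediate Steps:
I(d) = 0 (I(d) = 2*(d - d) = 2*0 = 0)
Z(H) = -H/4 (Z(H) = H*(-¼) = -H/4)
(R(I(-2))*Z(X(5)))*34 = (5*(-¼*5))*34 = (5*(-5/4))*34 = -25/4*34 = -425/2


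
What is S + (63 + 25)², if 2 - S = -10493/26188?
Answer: 202862741/26188 ≈ 7746.4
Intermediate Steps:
S = 62869/26188 (S = 2 - (-10493)/26188 = 2 - 1*(-10493/26188) = 2 + 10493/26188 = 62869/26188 ≈ 2.4007)
S + (63 + 25)² = 62869/26188 + (63 + 25)² = 62869/26188 + 88² = 62869/26188 + 7744 = 202862741/26188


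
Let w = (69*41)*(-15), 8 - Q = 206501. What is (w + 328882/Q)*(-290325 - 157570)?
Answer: 560691554677945/29499 ≈ 1.9007e+10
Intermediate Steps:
Q = -206493 (Q = 8 - 1*206501 = 8 - 206501 = -206493)
w = -42435 (w = 2829*(-15) = -42435)
(w + 328882/Q)*(-290325 - 157570) = (-42435 + 328882/(-206493))*(-290325 - 157570) = (-42435 + 328882*(-1/206493))*(-447895) = (-42435 - 328882/206493)*(-447895) = -8762859337/206493*(-447895) = 560691554677945/29499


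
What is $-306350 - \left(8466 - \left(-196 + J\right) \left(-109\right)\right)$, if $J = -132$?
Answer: $-279064$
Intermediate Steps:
$-306350 - \left(8466 - \left(-196 + J\right) \left(-109\right)\right) = -306350 - \left(8466 - \left(-196 - 132\right) \left(-109\right)\right) = -306350 - \left(8466 - \left(-328\right) \left(-109\right)\right) = -306350 - \left(8466 - 35752\right) = -306350 - -27286 = -306350 + 27286 = -279064$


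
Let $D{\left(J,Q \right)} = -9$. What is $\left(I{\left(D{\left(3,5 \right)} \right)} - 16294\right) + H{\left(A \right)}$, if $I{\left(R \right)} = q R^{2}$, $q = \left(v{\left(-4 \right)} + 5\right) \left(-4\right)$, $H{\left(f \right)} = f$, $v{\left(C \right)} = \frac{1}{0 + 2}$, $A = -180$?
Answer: $-18256$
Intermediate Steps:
$v{\left(C \right)} = \frac{1}{2}$
$q = -22$ ($q = \left(\frac{1}{2} + 5\right) \left(-4\right) = \frac{11}{2} \left(-4\right) = -22$)
$I{\left(R \right)} = - 22 R^{2}$
$\left(I{\left(D{\left(3,5 \right)} \right)} - 16294\right) + H{\left(A \right)} = \left(- 22 \left(-9\right)^{2} - 16294\right) - 180 = \left(\left(-22\right) 81 - 16294\right) - 180 = \left(-1782 - 16294\right) - 180 = -18076 - 180 = -18256$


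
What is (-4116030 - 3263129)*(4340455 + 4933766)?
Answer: -68435951360139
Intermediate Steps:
(-4116030 - 3263129)*(4340455 + 4933766) = -7379159*9274221 = -68435951360139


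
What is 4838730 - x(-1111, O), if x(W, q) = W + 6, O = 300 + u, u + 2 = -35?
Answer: 4839835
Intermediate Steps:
u = -37 (u = -2 - 35 = -37)
O = 263 (O = 300 - 37 = 263)
x(W, q) = 6 + W
4838730 - x(-1111, O) = 4838730 - (6 - 1111) = 4838730 - 1*(-1105) = 4838730 + 1105 = 4839835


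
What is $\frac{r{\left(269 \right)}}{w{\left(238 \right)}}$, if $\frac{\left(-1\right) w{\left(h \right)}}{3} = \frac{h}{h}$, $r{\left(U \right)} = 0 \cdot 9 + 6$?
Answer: $-2$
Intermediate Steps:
$r{\left(U \right)} = 6$ ($r{\left(U \right)} = 0 + 6 = 6$)
$w{\left(h \right)} = -3$ ($w{\left(h \right)} = - 3 \frac{h}{h} = \left(-3\right) 1 = -3$)
$\frac{r{\left(269 \right)}}{w{\left(238 \right)}} = \frac{6}{-3} = 6 \left(- \frac{1}{3}\right) = -2$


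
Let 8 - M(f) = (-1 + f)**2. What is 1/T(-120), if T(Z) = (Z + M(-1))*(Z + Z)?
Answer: 1/27840 ≈ 3.5920e-5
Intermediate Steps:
M(f) = 8 - (-1 + f)**2
T(Z) = 2*Z*(4 + Z) (T(Z) = (Z + (8 - (-1 - 1)**2))*(Z + Z) = (Z + (8 - 1*(-2)**2))*(2*Z) = (Z + (8 - 1*4))*(2*Z) = (Z + (8 - 4))*(2*Z) = (Z + 4)*(2*Z) = (4 + Z)*(2*Z) = 2*Z*(4 + Z))
1/T(-120) = 1/(2*(-120)*(4 - 120)) = 1/(2*(-120)*(-116)) = 1/27840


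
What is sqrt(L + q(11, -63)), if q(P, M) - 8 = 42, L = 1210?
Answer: 6*sqrt(35) ≈ 35.496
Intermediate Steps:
q(P, M) = 50 (q(P, M) = 8 + 42 = 50)
sqrt(L + q(11, -63)) = sqrt(1210 + 50) = sqrt(1260) = 6*sqrt(35)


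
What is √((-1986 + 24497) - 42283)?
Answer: 2*I*√4943 ≈ 140.61*I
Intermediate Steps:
√((-1986 + 24497) - 42283) = √(22511 - 42283) = √(-19772) = 2*I*√4943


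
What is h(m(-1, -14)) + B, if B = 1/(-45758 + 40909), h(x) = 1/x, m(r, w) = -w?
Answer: 4835/67886 ≈ 0.071222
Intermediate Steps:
B = -1/4849 (B = 1/(-4849) = -1/4849 ≈ -0.00020623)
h(m(-1, -14)) + B = 1/(-1*(-14)) - 1/4849 = 1/14 - 1/4849 = 4835/67886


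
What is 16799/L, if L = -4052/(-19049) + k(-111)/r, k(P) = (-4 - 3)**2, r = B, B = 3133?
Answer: 1002573005083/13628317 ≈ 73565.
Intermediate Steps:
r = 3133
k(P) = 49 (k(P) = (-7)**2 = 49)
L = 13628317/59680517 (L = -4052/(-19049) + 49/3133 = -4052*(-1/19049) + 49*(1/3133) = 4052/19049 + 49/3133 = 13628317/59680517 ≈ 0.22835)
16799/L = 16799/(13628317/59680517) = 16799*(59680517/13628317) = 1002573005083/13628317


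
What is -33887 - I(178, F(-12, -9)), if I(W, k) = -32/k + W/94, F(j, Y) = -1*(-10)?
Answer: -7963138/235 ≈ -33886.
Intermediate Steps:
F(j, Y) = 10
I(W, k) = -32/k + W/94 (I(W, k) = -32/k + W*(1/94) = -32/k + W/94)
-33887 - I(178, F(-12, -9)) = -33887 - (-32/10 + (1/94)*178) = -33887 - (-32*1/10 + 89/47) = -33887 - (-16/5 + 89/47) = -33887 - 1*(-307/235) = -33887 + 307/235 = -7963138/235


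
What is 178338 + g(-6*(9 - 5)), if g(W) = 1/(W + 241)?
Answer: 38699347/217 ≈ 1.7834e+5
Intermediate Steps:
g(W) = 1/(241 + W)
178338 + g(-6*(9 - 5)) = 178338 + 1/(241 - 6*(9 - 5)) = 178338 + 1/(241 - 6*4) = 178338 + 1/(241 - 24) = 178338 + 1/217 = 38699347/217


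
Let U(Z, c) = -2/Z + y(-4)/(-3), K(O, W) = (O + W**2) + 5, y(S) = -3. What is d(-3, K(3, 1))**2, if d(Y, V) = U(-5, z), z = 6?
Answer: 49/25 ≈ 1.9600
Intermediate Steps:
K(O, W) = 5 + O + W**2
U(Z, c) = 1 - 2/Z (U(Z, c) = -2/Z - 3/(-3) = -2/Z - 3*(-1/3) = -2/Z + 1 = 1 - 2/Z)
d(Y, V) = 7/5 (d(Y, V) = (-2 - 5)/(-5) = -1/5*(-7) = 7/5)
d(-3, K(3, 1))**2 = (7/5)**2 = 49/25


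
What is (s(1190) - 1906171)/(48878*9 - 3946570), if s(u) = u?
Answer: 1904981/3506668 ≈ 0.54325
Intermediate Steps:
(s(1190) - 1906171)/(48878*9 - 3946570) = (1190 - 1906171)/(48878*9 - 3946570) = -1904981/(439902 - 3946570) = -1904981/(-3506668) = -1904981*(-1/3506668) = 1904981/3506668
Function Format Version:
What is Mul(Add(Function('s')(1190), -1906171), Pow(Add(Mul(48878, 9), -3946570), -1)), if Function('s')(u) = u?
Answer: Rational(1904981, 3506668) ≈ 0.54325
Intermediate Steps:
Mul(Add(Function('s')(1190), -1906171), Pow(Add(Mul(48878, 9), -3946570), -1)) = Mul(Add(1190, -1906171), Pow(Add(Mul(48878, 9), -3946570), -1)) = Mul(-1904981, Pow(Add(439902, -3946570), -1)) = Mul(-1904981, Pow(-3506668, -1)) = Mul(-1904981, Rational(-1, 3506668)) = Rational(1904981, 3506668)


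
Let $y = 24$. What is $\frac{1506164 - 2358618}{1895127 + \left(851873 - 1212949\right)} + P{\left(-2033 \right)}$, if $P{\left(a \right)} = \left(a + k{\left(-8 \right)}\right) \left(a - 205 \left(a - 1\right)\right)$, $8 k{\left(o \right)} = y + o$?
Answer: $- \frac{1292801610539851}{1534051} \approx -8.4274 \cdot 10^{8}$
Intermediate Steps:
$k{\left(o \right)} = 3 + \frac{o}{8}$ ($k{\left(o \right)} = \frac{24 + o}{8} = 3 + \frac{o}{8}$)
$P{\left(a \right)} = \left(2 + a\right) \left(205 - 204 a\right)$ ($P{\left(a \right)} = \left(a + \left(3 + \frac{1}{8} \left(-8\right)\right)\right) \left(a - 205 \left(a - 1\right)\right) = \left(a + \left(3 - 1\right)\right) \left(a - 205 \left(-1 + a\right)\right) = \left(a + 2\right) \left(a - \left(-205 + 205 a\right)\right) = \left(2 + a\right) \left(205 - 204 a\right)$)
$\frac{1506164 - 2358618}{1895127 + \left(851873 - 1212949\right)} + P{\left(-2033 \right)} = \frac{1506164 - 2358618}{1895127 + \left(851873 - 1212949\right)} - \left(-413109 + 843150156\right) = - \frac{852454}{1895127 - 361076} + \left(410 - 843150156 + 412699\right) = - \frac{852454}{1534051} + \left(410 - 843150156 + 412699\right) = \left(-852454\right) \frac{1}{1534051} - 842737047 = - \frac{852454}{1534051} - 842737047 = - \frac{1292801610539851}{1534051}$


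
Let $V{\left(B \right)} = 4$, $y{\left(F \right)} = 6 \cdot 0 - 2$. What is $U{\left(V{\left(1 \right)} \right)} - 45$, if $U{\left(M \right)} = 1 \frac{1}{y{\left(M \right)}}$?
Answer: $- \frac{91}{2} \approx -45.5$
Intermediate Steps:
$y{\left(F \right)} = -2$ ($y{\left(F \right)} = 0 - 2 = -2$)
$U{\left(M \right)} = - \frac{1}{2}$ ($U{\left(M \right)} = 1 \frac{1}{-2} = 1 \left(- \frac{1}{2}\right) = - \frac{1}{2}$)
$U{\left(V{\left(1 \right)} \right)} - 45 = - \frac{1}{2} - 45 = - \frac{91}{2}$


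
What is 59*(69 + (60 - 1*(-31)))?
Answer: 9440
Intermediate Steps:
59*(69 + (60 - 1*(-31))) = 59*(69 + (60 + 31)) = 59*(69 + 91) = 59*160 = 9440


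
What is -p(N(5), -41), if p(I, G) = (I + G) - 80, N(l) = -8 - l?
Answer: 134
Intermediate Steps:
p(I, G) = -80 + G + I (p(I, G) = (G + I) - 80 = -80 + G + I)
-p(N(5), -41) = -(-80 - 41 + (-8 - 1*5)) = -(-80 - 41 + (-8 - 5)) = -(-80 - 41 - 13) = -1*(-134) = 134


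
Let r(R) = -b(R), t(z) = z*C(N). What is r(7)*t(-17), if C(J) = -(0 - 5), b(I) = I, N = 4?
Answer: 595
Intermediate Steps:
C(J) = 5 (C(J) = -1*(-5) = 5)
t(z) = 5*z (t(z) = z*5 = 5*z)
r(R) = -R
r(7)*t(-17) = (-1*7)*(5*(-17)) = -7*(-85) = 595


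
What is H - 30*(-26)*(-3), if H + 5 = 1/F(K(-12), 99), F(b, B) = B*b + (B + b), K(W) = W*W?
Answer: -34000154/14499 ≈ -2345.0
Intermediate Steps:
K(W) = W²
F(b, B) = B + b + B*b
H = -72494/14499 (H = -5 + 1/(99 + (-12)² + 99*(-12)²) = -5 + 1/(99 + 144 + 99*144) = -5 + 1/(99 + 144 + 14256) = -5 + 1/14499 = -72494/14499 ≈ -4.9999)
H - 30*(-26)*(-3) = -72494/14499 - 30*(-26)*(-3) = -72494/14499 - (-780)*(-3) = -72494/14499 - 1*2340 = -72494/14499 - 2340 = -34000154/14499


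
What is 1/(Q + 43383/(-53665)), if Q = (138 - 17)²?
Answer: 53665/785665882 ≈ 6.8305e-5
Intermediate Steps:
Q = 14641 (Q = 121² = 14641)
1/(Q + 43383/(-53665)) = 1/(14641 + 43383/(-53665)) = 1/(14641 + 43383*(-1/53665)) = 1/(14641 - 43383/53665) = 1/(785665882/53665) = 53665/785665882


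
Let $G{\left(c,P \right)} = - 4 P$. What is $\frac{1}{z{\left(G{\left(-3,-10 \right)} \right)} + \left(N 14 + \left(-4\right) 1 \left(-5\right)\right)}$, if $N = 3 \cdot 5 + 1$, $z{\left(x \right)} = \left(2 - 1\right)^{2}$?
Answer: $\frac{1}{245} \approx 0.0040816$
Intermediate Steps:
$z{\left(x \right)} = 1$ ($z{\left(x \right)} = 1^{2} = 1$)
$N = 16$ ($N = 15 + 1 = 16$)
$\frac{1}{z{\left(G{\left(-3,-10 \right)} \right)} + \left(N 14 + \left(-4\right) 1 \left(-5\right)\right)} = \frac{1}{1 + \left(16 \cdot 14 + \left(-4\right) 1 \left(-5\right)\right)} = \frac{1}{1 + \left(224 - -20\right)} = \frac{1}{1 + \left(224 + 20\right)} = \frac{1}{1 + 244} = \frac{1}{245}$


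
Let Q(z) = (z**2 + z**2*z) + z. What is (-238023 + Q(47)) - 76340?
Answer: -208284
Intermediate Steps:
Q(z) = z + z**2 + z**3 (Q(z) = (z**2 + z**3) + z = z + z**2 + z**3)
(-238023 + Q(47)) - 76340 = (-238023 + 47*(1 + 47 + 47**2)) - 76340 = (-238023 + 47*(1 + 47 + 2209)) - 76340 = (-238023 + 47*2257) - 76340 = (-238023 + 106079) - 76340 = -131944 - 76340 = -208284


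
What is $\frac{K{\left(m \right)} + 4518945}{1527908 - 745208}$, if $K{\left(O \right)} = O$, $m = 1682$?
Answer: $\frac{4520627}{782700} \approx 5.7757$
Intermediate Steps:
$\frac{K{\left(m \right)} + 4518945}{1527908 - 745208} = \frac{1682 + 4518945}{1527908 - 745208} = \frac{4520627}{782700}$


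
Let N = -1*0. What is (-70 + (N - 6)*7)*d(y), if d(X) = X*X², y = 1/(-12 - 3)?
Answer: 112/3375 ≈ 0.033185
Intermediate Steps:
y = -1/15 (y = 1/(-15) = -1/15 ≈ -0.066667)
d(X) = X³
N = 0
(-70 + (N - 6)*7)*d(y) = (-70 + (0 - 6)*7)*(-1/15)³ = (-70 - 6*7)*(-1/3375) = (-70 - 42)*(-1/3375) = -112*(-1/3375) = 112/3375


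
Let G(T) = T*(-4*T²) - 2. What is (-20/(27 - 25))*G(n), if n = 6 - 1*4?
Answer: 340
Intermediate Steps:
n = 2 (n = 6 - 4 = 2)
G(T) = -2 - 4*T³ (G(T) = -4*T³ - 2 = -2 - 4*T³)
(-20/(27 - 25))*G(n) = (-20/(27 - 25))*(-2 - 4*2³) = (-20/2)*(-2 - 4*8) = ((½)*(-20))*(-2 - 32) = -10*(-34) = 340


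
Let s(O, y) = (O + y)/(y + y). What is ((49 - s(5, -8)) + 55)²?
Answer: 2758921/256 ≈ 10777.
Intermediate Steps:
s(O, y) = (O + y)/(2*y) (s(O, y) = (O + y)/((2*y)) = (O + y)*(1/(2*y)) = (O + y)/(2*y))
((49 - s(5, -8)) + 55)² = ((49 - (5 - 8)/(2*(-8))) + 55)² = ((49 - (-1)*(-3)/(2*8)) + 55)² = ((49 - 1*3/16) + 55)² = ((49 - 3/16) + 55)² = (781/16 + 55)² = (1661/16)² = 2758921/256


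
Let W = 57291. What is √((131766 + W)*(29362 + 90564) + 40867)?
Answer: √22672890649 ≈ 1.5058e+5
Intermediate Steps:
√((131766 + W)*(29362 + 90564) + 40867) = √((131766 + 57291)*(29362 + 90564) + 40867) = √(189057*119926 + 40867) = √(22672849782 + 40867) = √22672890649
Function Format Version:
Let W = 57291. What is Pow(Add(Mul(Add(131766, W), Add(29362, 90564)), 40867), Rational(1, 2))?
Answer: Pow(22672890649, Rational(1, 2)) ≈ 1.5058e+5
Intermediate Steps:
Pow(Add(Mul(Add(131766, W), Add(29362, 90564)), 40867), Rational(1, 2)) = Pow(Add(Mul(Add(131766, 57291), Add(29362, 90564)), 40867), Rational(1, 2)) = Pow(Add(Mul(189057, 119926), 40867), Rational(1, 2)) = Pow(Add(22672849782, 40867), Rational(1, 2)) = Pow(22672890649, Rational(1, 2))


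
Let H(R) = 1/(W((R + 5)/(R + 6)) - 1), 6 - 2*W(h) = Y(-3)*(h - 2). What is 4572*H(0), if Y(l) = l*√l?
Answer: 146304/211 + 128016*I*√3/211 ≈ 693.38 + 1050.9*I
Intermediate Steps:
Y(l) = l^(3/2)
W(h) = 3 + 3*I*√3*(-2 + h)/2 (W(h) = 3 - (-3)^(3/2)*(h - 2)/2 = 3 - (-3*I*√3)*(-2 + h)/2 = 3 - (-3)*I*√3*(-2 + h)/2 = 3 + 3*I*√3*(-2 + h)/2)
H(R) = 1/(2 - 3*I*√3 + 3*I*√3*(5 + R)/(2*(6 + R))) (H(R) = 1/((3 - 3*I*√3 + 3*I*((R + 5)/(R + 6))*√3/2) - 1) = 1/((3 - 3*I*√3 + 3*I*((5 + R)/(6 + R))*√3/2) - 1) = 1/((3 - 3*I*√3 + 3*I*√3*(5 + R)/(2*(6 + R))) - 1) = 1/(2 - 3*I*√3 + 3*I*√3*(5 + R)/(2*(6 + R))))
4572*H(0) = 4572*(2*I*(6 + 0)/(21*√3 + 24*I + 3*0*√3 + 4*I*0)) = 4572*(2*I*6/(21*√3 + 24*I + 0 + 0)) = 4572*(2*I*6/(21*√3 + 24*I)) = 4572*(12*I/(21*√3 + 24*I)) = 54864*I/(21*√3 + 24*I)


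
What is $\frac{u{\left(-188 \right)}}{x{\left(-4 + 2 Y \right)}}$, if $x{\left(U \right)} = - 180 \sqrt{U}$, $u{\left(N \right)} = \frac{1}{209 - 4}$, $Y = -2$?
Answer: $\frac{i \sqrt{2}}{147600} \approx 9.5814 \cdot 10^{-6} i$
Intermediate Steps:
$u{\left(N \right)} = \frac{1}{205}$
$\frac{u{\left(-188 \right)}}{x{\left(-4 + 2 Y \right)}} = \frac{1}{205 \left(- 180 \sqrt{-4 + 2 \left(-2\right)}\right)} = \frac{1}{205 \left(- 180 \sqrt{-4 - 4}\right)} = \frac{1}{205 \left(- 180 \sqrt{-8}\right)} = \frac{1}{205 \left(- 180 \cdot 2 i \sqrt{2}\right)} = \frac{1}{205 \left(- 360 i \sqrt{2}\right)} = \frac{\frac{1}{720} i \sqrt{2}}{205} = \frac{i \sqrt{2}}{147600}$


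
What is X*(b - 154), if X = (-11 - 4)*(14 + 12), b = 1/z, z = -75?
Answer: 300326/5 ≈ 60065.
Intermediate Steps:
b = -1/75 (b = 1/(-75) = -1/75 ≈ -0.013333)
X = -390 (X = -15*26 = -390)
X*(b - 154) = -390*(-1/75 - 154) = -390*(-11551/75) = 300326/5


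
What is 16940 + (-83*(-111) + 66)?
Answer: 26219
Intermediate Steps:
16940 + (-83*(-111) + 66) = 16940 + (9213 + 66) = 16940 + 9279 = 26219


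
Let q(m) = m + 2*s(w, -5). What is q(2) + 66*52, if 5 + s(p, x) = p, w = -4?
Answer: 3416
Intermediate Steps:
s(p, x) = -5 + p
q(m) = -18 + m (q(m) = m + 2*(-5 - 4) = m + 2*(-9) = m - 18 = -18 + m)
q(2) + 66*52 = (-18 + 2) + 66*52 = -16 + 3432 = 3416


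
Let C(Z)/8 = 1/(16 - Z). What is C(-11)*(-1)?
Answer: -8/27 ≈ -0.29630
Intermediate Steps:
C(Z) = 8/(16 - Z)
C(-11)*(-1) = -8/(-16 - 11)*(-1) = -8/(-27)*(-1) = -8*(-1/27)*(-1) = (8/27)*(-1) = -8/27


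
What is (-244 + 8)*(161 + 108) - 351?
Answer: -63835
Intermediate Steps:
(-244 + 8)*(161 + 108) - 351 = -236*269 - 351 = -63484 - 351 = -63835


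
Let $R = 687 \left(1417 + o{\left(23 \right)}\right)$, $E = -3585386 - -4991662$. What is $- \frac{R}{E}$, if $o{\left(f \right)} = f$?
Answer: $- \frac{247320}{351569} \approx -0.70347$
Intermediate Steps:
$E = 1406276$ ($E = -3585386 + 4991662 = 1406276$)
$R = 989280$ ($R = 687 \left(1417 + 23\right) = 687 \cdot 1440 = 989280$)
$- \frac{R}{E} = - \frac{989280}{1406276} = \left(-1\right) \frac{247320}{351569} = - \frac{247320}{351569}$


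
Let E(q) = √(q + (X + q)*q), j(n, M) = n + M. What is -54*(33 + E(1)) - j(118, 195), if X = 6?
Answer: -2095 - 108*√2 ≈ -2247.7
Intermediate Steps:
j(n, M) = M + n
E(q) = √(q + q*(6 + q)) (E(q) = √(q + (6 + q)*q) = √(q + q*(6 + q)))
-54*(33 + E(1)) - j(118, 195) = -54*(33 + √(1*(7 + 1))) - (195 + 118) = -54*(33 + √(1*8)) - 1*313 = -54*(33 + √8) - 313 = -54*(33 + 2*√2) - 313 = (-1782 - 108*√2) - 313 = -2095 - 108*√2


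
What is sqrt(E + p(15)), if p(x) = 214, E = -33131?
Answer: I*sqrt(32917) ≈ 181.43*I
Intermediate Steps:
sqrt(E + p(15)) = sqrt(-33131 + 214) = sqrt(-32917) = I*sqrt(32917)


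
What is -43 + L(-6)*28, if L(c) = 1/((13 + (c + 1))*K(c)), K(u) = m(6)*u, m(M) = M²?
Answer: -18583/432 ≈ -43.016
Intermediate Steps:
K(u) = 36*u (K(u) = 6²*u = 36*u)
L(c) = 1/(36*c*(14 + c)) (L(c) = 1/((13 + (c + 1))*((36*c))) = (1/(36*c))/(13 + (1 + c)) = (1/(36*c))/(14 + c) = 1/(36*c*(14 + c)))
-43 + L(-6)*28 = -43 + ((1/36)/(-6*(14 - 6)))*28 = -43 + ((1/36)*(-⅙)/8)*28 = -43 + ((1/36)*(-⅙)*(⅛))*28 = -43 - 1/1728*28 = -43 - 7/432 = -18583/432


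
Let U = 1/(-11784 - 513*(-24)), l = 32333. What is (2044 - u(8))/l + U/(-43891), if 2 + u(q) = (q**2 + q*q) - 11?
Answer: 44703477859/749299427184 ≈ 0.059660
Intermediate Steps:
u(q) = -13 + 2*q**2 (u(q) = -2 + ((q**2 + q*q) - 11) = -2 + ((q**2 + q**2) - 11) = -2 + (2*q**2 - 11) = -2 + (-11 + 2*q**2) = -13 + 2*q**2)
U = 1/528 (U = 1/(-11784 + 12312) = 1/528 ≈ 0.0018939)
(2044 - u(8))/l + U/(-43891) = (2044 - (-13 + 2*8**2))/32333 + (1/528)/(-43891) = (2044 - (-13 + 2*64))*(1/32333) + (1/528)*(-1/43891) = (2044 - (-13 + 128))*(1/32333) - 1/23174448 = (2044 - 1*115)*(1/32333) - 1/23174448 = (2044 - 115)*(1/32333) - 1/23174448 = 1929*(1/32333) - 1/23174448 = 1929/32333 - 1/23174448 = 44703477859/749299427184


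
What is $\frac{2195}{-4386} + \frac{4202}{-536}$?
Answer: $- \frac{4901623}{587724} \approx -8.34$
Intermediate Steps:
$\frac{2195}{-4386} + \frac{4202}{-536} = 2195 \left(- \frac{1}{4386}\right) + 4202 \left(- \frac{1}{536}\right) = - \frac{2195}{4386} - \frac{2101}{268} = - \frac{4901623}{587724}$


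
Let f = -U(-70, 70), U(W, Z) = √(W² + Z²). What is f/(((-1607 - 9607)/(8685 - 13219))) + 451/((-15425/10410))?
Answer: -938982/3085 - 22670*√2/801 ≈ -344.40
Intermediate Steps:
f = -70*√2 (f = -√((-70)² + 70²) = -√(4900 + 4900) = -√9800 = -70*√2 ≈ -98.995)
f/(((-1607 - 9607)/(8685 - 13219))) + 451/((-15425/10410)) = (-70*√2)/(((-1607 - 9607)/(8685 - 13219))) + 451/((-15425/10410)) = (-70*√2)/((-11214/(-4534))) + 451/((-15425*1/10410)) = (-70*√2)/((-11214*(-1/4534))) + 451/(-3085/2082) = (-70*√2)/(5607/2267) + 451*(-2082/3085) = -70*√2*(2267/5607) - 938982/3085 = -22670*√2/801 - 938982/3085 = -938982/3085 - 22670*√2/801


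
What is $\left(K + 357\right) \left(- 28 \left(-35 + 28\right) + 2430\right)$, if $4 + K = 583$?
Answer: $2457936$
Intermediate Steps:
$K = 579$ ($K = -4 + 583 = 579$)
$\left(K + 357\right) \left(- 28 \left(-35 + 28\right) + 2430\right) = \left(579 + 357\right) \left(- 28 \left(-35 + 28\right) + 2430\right) = 936 \left(\left(-28\right) \left(-7\right) + 2430\right) = 936 \left(196 + 2430\right) = 936 \cdot 2626 = 2457936$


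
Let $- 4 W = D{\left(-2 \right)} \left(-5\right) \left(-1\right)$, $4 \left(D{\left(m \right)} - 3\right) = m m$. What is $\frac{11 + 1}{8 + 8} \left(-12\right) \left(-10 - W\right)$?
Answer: $45$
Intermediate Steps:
$D{\left(m \right)} = 3 + \frac{m^{2}}{4}$ ($D{\left(m \right)} = 3 + \frac{m m}{4} = 3 + \frac{m^{2}}{4}$)
$W = -5$ ($W = - \frac{\left(3 + \frac{\left(-2\right)^{2}}{4}\right) \left(-5\right) \left(-1\right)}{4} = - \frac{\left(3 + \frac{1}{4} \cdot 4\right) \left(-5\right) \left(-1\right)}{4} = - \frac{\left(3 + 1\right) \left(-5\right) \left(-1\right)}{4} = - \frac{4 \left(-5\right) \left(-1\right)}{4} = - \frac{\left(-20\right) \left(-1\right)}{4} = \left(- \frac{1}{4}\right) 20 = -5$)
$\frac{11 + 1}{8 + 8} \left(-12\right) \left(-10 - W\right) = \frac{11 + 1}{8 + 8} \left(-12\right) \left(-10 - -5\right) = \frac{12}{16} \left(-12\right) \left(-10 + 5\right) = 12 \cdot \frac{1}{16} \left(-12\right) \left(-5\right) = \frac{3}{4} \left(-12\right) \left(-5\right) = \left(-9\right) \left(-5\right) = 45$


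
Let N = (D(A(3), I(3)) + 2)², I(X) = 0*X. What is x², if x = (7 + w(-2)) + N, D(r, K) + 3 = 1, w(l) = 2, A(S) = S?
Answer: 81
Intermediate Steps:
I(X) = 0
D(r, K) = -2 (D(r, K) = -3 + 1 = -2)
N = 0 (N = (-2 + 2)² = 0² = 0)
x = 9 (x = (7 + 2) + 0 = 9 + 0 = 9)
x² = 9² = 81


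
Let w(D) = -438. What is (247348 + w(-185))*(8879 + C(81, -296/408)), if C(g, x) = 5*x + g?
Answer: 112782315250/51 ≈ 2.2114e+9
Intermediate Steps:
C(g, x) = g + 5*x
(247348 + w(-185))*(8879 + C(81, -296/408)) = (247348 - 438)*(8879 + (81 + 5*(-296/408))) = 246910*(8879 + (81 + 5*(-296*1/408))) = 246910*(8879 + (81 + 5*(-37/51))) = 246910*(8879 + (81 - 185/51)) = 246910*(8879 + 3946/51) = 246910*(456775/51) = 112782315250/51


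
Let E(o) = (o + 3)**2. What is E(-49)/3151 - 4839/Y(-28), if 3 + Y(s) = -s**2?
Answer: 735347/107819 ≈ 6.8202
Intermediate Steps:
E(o) = (3 + o)**2
Y(s) = -3 - s**2
E(-49)/3151 - 4839/Y(-28) = (3 - 49)**2/3151 - 4839/(-3 - 1*(-28)**2) = (-46)**2*(1/3151) - 4839/(-3 - 1*784) = 2116*(1/3151) - 4839/(-3 - 784) = 92/137 - 4839/(-787) = 92/137 - 4839*(-1/787) = 92/137 + 4839/787 = 735347/107819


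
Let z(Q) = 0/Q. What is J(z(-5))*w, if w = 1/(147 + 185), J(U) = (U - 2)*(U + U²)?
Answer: 0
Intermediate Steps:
z(Q) = 0
J(U) = (-2 + U)*(U + U²)
w = 1/332 ≈ 0.0030120
J(z(-5))*w = (0*(-2 + 0² - 1*0))*(1/332) = (0*(-2 + 0 + 0))*(1/332) = (0*(-2))*(1/332) = 0*(1/332) = 0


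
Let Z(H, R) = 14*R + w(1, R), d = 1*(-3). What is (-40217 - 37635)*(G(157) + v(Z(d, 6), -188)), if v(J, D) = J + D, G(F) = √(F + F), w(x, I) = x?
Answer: 8018756 - 77852*√314 ≈ 6.6392e+6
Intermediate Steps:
d = -3
G(F) = √2*√F (G(F) = √(2*F) = √2*√F)
Z(H, R) = 1 + 14*R (Z(H, R) = 14*R + 1 = 1 + 14*R)
v(J, D) = D + J
(-40217 - 37635)*(G(157) + v(Z(d, 6), -188)) = (-40217 - 37635)*(√2*√157 + (-188 + (1 + 14*6))) = -77852*(√314 + (-188 + (1 + 84))) = -77852*(√314 + (-188 + 85)) = -77852*(√314 - 103) = -77852*(-103 + √314) = 8018756 - 77852*√314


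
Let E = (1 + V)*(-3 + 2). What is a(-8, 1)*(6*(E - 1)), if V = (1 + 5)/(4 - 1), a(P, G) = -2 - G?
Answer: 72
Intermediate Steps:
V = 2 (V = 6/3 = 6*(1/3) = 2)
E = -3 (E = (1 + 2)*(-3 + 2) = 3*(-1) = -3)
a(-8, 1)*(6*(E - 1)) = (-2 - 1*1)*(6*(-3 - 1)) = (-2 - 1)*(6*(-4)) = -3*(-24) = 72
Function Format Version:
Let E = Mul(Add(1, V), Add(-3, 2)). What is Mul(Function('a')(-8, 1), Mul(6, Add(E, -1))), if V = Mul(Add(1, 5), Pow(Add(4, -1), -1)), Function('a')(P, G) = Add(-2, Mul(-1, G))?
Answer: 72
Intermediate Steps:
V = 2 (V = Mul(6, Pow(3, -1)) = Mul(6, Rational(1, 3)) = 2)
E = -3 (E = Mul(Add(1, 2), Add(-3, 2)) = Mul(3, -1) = -3)
Mul(Function('a')(-8, 1), Mul(6, Add(E, -1))) = Mul(Add(-2, Mul(-1, 1)), Mul(6, Add(-3, -1))) = Mul(Add(-2, -1), Mul(6, -4)) = Mul(-3, -24) = 72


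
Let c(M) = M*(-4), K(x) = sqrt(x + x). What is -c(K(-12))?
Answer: 8*I*sqrt(6) ≈ 19.596*I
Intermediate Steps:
K(x) = sqrt(2)*sqrt(x) (K(x) = sqrt(2*x) = sqrt(2)*sqrt(x))
c(M) = -4*M
-c(K(-12)) = -(-4)*sqrt(2)*sqrt(-12) = -(-4)*sqrt(2)*(2*I*sqrt(3)) = -(-4)*2*I*sqrt(6) = -(-8)*I*sqrt(6) = 8*I*sqrt(6)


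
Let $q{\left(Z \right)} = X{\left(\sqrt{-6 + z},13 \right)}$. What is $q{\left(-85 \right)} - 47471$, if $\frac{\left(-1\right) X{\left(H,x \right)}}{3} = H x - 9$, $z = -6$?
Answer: $-47444 - 78 i \sqrt{3} \approx -47444.0 - 135.1 i$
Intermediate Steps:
$X{\left(H,x \right)} = 27 - 3 H x$ ($X{\left(H,x \right)} = - 3 \left(H x - 9\right) = - 3 \left(-9 + H x\right) = 27 - 3 H x$)
$q{\left(Z \right)} = 27 - 78 i \sqrt{3}$ ($q{\left(Z \right)} = 27 - 3 \sqrt{-6 - 6} \cdot 13 = 27 - 3 \sqrt{-12} \cdot 13 = 27 - 3 \cdot 2 i \sqrt{3} \cdot 13 = 27 - 78 i \sqrt{3}$)
$q{\left(-85 \right)} - 47471 = \left(27 - 78 i \sqrt{3}\right) - 47471 = -47444 - 78 i \sqrt{3}$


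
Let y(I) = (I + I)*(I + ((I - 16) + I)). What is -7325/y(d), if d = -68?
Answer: -1465/5984 ≈ -0.24482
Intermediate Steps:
y(I) = 2*I*(-16 + 3*I) (y(I) = (2*I)*(I + ((-16 + I) + I)) = (2*I)*(I + (-16 + 2*I)) = (2*I)*(-16 + 3*I) = 2*I*(-16 + 3*I))
-7325/y(d) = -7325*(-1/(136*(-16 + 3*(-68)))) = -7325*(-1/(136*(-16 - 204))) = -7325/(2*(-68)*(-220)) = -7325/29920 = -7325*1/29920 = -1465/5984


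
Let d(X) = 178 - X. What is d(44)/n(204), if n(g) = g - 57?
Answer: 134/147 ≈ 0.91156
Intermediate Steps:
n(g) = -57 + g
d(44)/n(204) = (178 - 1*44)/(-57 + 204) = (178 - 44)/147 = 134*(1/147) = 134/147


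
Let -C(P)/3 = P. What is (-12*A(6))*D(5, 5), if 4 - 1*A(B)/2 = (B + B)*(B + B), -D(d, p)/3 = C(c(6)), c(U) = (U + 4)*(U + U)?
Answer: 3628800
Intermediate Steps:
c(U) = 2*U*(4 + U) (c(U) = (4 + U)*(2*U) = 2*U*(4 + U))
C(P) = -3*P
D(d, p) = 1080 (D(d, p) = -(-9)*2*6*(4 + 6) = -(-9)*2*6*10 = -(-9)*120 = -3*(-360) = 1080)
A(B) = 8 - 8*B**2 (A(B) = 8 - 2*(B + B)*(B + B) = 8 - 2*2*B*2*B = 8 - 8*B**2)
(-12*A(6))*D(5, 5) = -12*(8 - 8*6**2)*1080 = -12*(8 - 8*36)*1080 = -12*(8 - 288)*1080 = -12*(-280)*1080 = 3360*1080 = 3628800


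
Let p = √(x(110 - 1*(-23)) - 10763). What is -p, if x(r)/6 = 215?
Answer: -I*√9473 ≈ -97.329*I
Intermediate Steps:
x(r) = 1290 (x(r) = 6*215 = 1290)
p = I*√9473 (p = √(1290 - 10763) = √(-9473) = I*√9473 ≈ 97.329*I)
-p = -I*√9473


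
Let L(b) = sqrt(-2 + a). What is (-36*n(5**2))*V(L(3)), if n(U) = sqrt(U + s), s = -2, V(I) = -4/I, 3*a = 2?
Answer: -72*I*sqrt(69) ≈ -598.08*I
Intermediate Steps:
a = 2/3 (a = (1/3)*2 = 2/3 ≈ 0.66667)
L(b) = 2*I*sqrt(3)/3 (L(b) = sqrt(-2 + 2/3) = sqrt(-4/3) = 2*I*sqrt(3)/3)
n(U) = sqrt(-2 + U) (n(U) = sqrt(U - 2) = sqrt(-2 + U))
(-36*n(5**2))*V(L(3)) = (-36*sqrt(-2 + 5**2))*(-4*(-I*sqrt(3)/2)) = (-36*sqrt(-2 + 25))*(-(-2)*I*sqrt(3)) = (-36*sqrt(23))*(2*I*sqrt(3)) = -72*I*sqrt(69)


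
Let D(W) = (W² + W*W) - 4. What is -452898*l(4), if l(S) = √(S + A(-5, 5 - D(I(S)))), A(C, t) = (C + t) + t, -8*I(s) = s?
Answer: -1811592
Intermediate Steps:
I(s) = -s/8
D(W) = -4 + 2*W² (D(W) = (W² + W²) - 4 = 2*W² - 4 = -4 + 2*W²)
A(C, t) = C + 2*t
l(S) = √(13 + S - S²/16) (l(S) = √(S + (-5 + 2*(5 - (-4 + 2*(-S/8)²)))) = √(S + (-5 + 2*(5 - (-4 + 2*(S²/64))))) = √(S + (-5 + 2*(5 - (-4 + S²/32)))) = √(S + (-5 + 2*(5 + (4 - S²/32)))) = √(S + (-5 + 2*(9 - S²/32))) = √(S + (-5 + (18 - S²/16))) = √(S + (13 - S²/16)) = √(13 + S - S²/16))
-452898*l(4) = -226449*√(208 - 1*4² + 16*4)/2 = -226449*√(208 - 1*16 + 64)/2 = -226449*√(208 - 16 + 64)/2 = -226449*√256/2 = -226449*16/2 = -452898*4 = -1811592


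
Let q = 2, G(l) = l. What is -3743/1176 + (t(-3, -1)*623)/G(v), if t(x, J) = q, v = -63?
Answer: -81005/3528 ≈ -22.961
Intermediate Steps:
t(x, J) = 2
-3743/1176 + (t(-3, -1)*623)/G(v) = -3743/1176 + (2*623)/(-63) = -3743*1/1176 + 1246*(-1/63) = -3743/1176 - 178/9 = -81005/3528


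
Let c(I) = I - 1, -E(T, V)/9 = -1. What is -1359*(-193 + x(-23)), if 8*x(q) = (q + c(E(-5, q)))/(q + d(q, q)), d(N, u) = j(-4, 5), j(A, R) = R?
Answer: 4194327/16 ≈ 2.6215e+5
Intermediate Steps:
E(T, V) = 9 (E(T, V) = -9*(-1) = 9)
d(N, u) = 5
c(I) = -1 + I
x(q) = (8 + q)/(8*(5 + q)) (x(q) = ((q + (-1 + 9))/(q + 5))/8 = ((q + 8)/(5 + q))/8 = ((8 + q)/(5 + q))/8 = (8 + q)/(8*(5 + q)))
-1359*(-193 + x(-23)) = -1359*(-193 + (8 - 23)/(8*(5 - 23))) = -1359*(-193 + (1/8)*(-15)/(-18)) = -1359*(-193 + (1/8)*(-1/18)*(-15)) = -1359*(-193 + 5/48) = -1359*(-9259/48) = 4194327/16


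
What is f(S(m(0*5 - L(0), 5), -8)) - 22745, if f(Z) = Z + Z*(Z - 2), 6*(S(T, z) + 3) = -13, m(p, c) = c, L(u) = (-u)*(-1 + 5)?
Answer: -817673/36 ≈ -22713.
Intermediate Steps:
L(u) = -4*u (L(u) = -u*4 = -4*u)
S(T, z) = -31/6 (S(T, z) = -3 + (⅙)*(-13) = -3 - 13/6 = -31/6)
f(Z) = Z + Z*(-2 + Z)
f(S(m(0*5 - L(0), 5), -8)) - 22745 = -31*(-1 - 31/6)/6 - 22745 = -31/6*(-37/6) - 22745 = 1147/36 - 22745 = -817673/36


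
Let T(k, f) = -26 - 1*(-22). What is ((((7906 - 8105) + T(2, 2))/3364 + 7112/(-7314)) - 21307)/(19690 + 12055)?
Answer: -9039123179/13466609940 ≈ -0.67122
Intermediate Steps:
T(k, f) = -4 (T(k, f) = -26 + 22 = -4)
((((7906 - 8105) + T(2, 2))/3364 + 7112/(-7314)) - 21307)/(19690 + 12055) = ((((7906 - 8105) - 4)/3364 + 7112/(-7314)) - 21307)/(19690 + 12055) = (((-199 - 4)*(1/3364) + 7112*(-1/7314)) - 21307)/31745 = ((-203*1/3364 - 3556/3657) - 21307)*(1/31745) = ((-7/116 - 3556/3657) - 21307)*(1/31745) = (-438095/424212 - 21307)*(1/31745) = -9039123179/424212*1/31745 = -9039123179/13466609940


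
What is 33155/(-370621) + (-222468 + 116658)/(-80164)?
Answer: 18278785295/14855230922 ≈ 1.2305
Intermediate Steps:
33155/(-370621) + (-222468 + 116658)/(-80164) = 33155*(-1/370621) - 105810*(-1/80164) = -33155/370621 + 52905/40082 = 18278785295/14855230922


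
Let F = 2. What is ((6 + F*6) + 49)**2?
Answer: 4489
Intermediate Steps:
((6 + F*6) + 49)**2 = ((6 + 2*6) + 49)**2 = ((6 + 12) + 49)**2 = (18 + 49)**2 = 67**2 = 4489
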